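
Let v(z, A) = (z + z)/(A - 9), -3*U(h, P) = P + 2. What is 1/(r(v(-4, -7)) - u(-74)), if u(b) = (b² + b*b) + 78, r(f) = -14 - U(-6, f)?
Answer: -6/66259 ≈ -9.0554e-5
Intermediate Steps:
U(h, P) = -⅔ - P/3 (U(h, P) = -(P + 2)/3 = -(2 + P)/3 = -⅔ - P/3)
v(z, A) = 2*z/(-9 + A) (v(z, A) = (2*z)/(-9 + A) = 2*z/(-9 + A))
r(f) = -40/3 + f/3 (r(f) = -14 - (-⅔ - f/3) = -14 + (⅔ + f/3) = -40/3 + f/3)
u(b) = 78 + 2*b² (u(b) = (b² + b²) + 78 = 2*b² + 78 = 78 + 2*b²)
1/(r(v(-4, -7)) - u(-74)) = 1/((-40/3 + (2*(-4)/(-9 - 7))/3) - (78 + 2*(-74)²)) = 1/((-40/3 + (2*(-4)/(-16))/3) - (78 + 2*5476)) = 1/((-40/3 + (2*(-4)*(-1/16))/3) - (78 + 10952)) = 1/((-40/3 + (⅓)*(½)) - 1*11030) = 1/((-40/3 + ⅙) - 11030) = 1/(-79/6 - 11030) = 1/(-66259/6) = -6/66259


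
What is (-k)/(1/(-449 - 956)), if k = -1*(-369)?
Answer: 518445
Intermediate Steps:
k = 369
(-k)/(1/(-449 - 956)) = (-1*369)/(1/(-449 - 956)) = -369/(1/(-1405)) = -369/(-1/1405) = -369*(-1405) = 518445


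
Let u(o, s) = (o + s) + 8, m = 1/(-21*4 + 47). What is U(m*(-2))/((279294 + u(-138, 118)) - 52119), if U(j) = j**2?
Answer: 4/310986147 ≈ 1.2862e-8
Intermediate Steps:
m = -1/37 (m = 1/(-84 + 47) = 1/(-37) = -1/37 ≈ -0.027027)
u(o, s) = 8 + o + s
U(m*(-2))/((279294 + u(-138, 118)) - 52119) = (-1/37*(-2))**2/((279294 + (8 - 138 + 118)) - 52119) = (2/37)**2/((279294 - 12) - 52119) = 4/(1369*(279282 - 52119)) = (4/1369)/227163 = (4/1369)*(1/227163) = 4/310986147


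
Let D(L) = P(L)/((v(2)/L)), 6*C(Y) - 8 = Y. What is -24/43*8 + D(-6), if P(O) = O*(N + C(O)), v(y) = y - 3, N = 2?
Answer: -3804/43 ≈ -88.465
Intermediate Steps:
C(Y) = 4/3 + Y/6
v(y) = -3 + y
P(O) = O*(10/3 + O/6) (P(O) = O*(2 + (4/3 + O/6)) = O*(10/3 + O/6))
D(L) = -L**2*(20 + L)/6 (D(L) = (L*(20 + L)/6)/(((-3 + 2)/L)) = (L*(20 + L)/6)/((-1/L)) = (L*(20 + L)/6)*(-L) = -L**2*(20 + L)/6)
-24/43*8 + D(-6) = -24/43*8 + (1/6)*(-6)**2*(-20 - 1*(-6)) = -24*1/43*8 + (1/6)*36*(-20 + 6) = -24/43*8 + (1/6)*36*(-14) = -192/43 - 84 = -3804/43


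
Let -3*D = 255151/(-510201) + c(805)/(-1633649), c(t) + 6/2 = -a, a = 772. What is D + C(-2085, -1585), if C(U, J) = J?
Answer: -3962825443879771/2500468060347 ≈ -1584.8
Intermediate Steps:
c(t) = -775 (c(t) = -3 - 1*772 = -3 - 772 = -775)
D = 416431770224/2500468060347 (D = -(255151/(-510201) - 775/(-1633649))/3 = -(255151*(-1/510201) - 775*(-1/1633649))/3 = -(-255151/510201 + 775/1633649)/3 = -⅓*(-416431770224/833489353449) = 416431770224/2500468060347 ≈ 0.16654)
D + C(-2085, -1585) = 416431770224/2500468060347 - 1585 = -3962825443879771/2500468060347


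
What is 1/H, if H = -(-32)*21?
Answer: 1/672 ≈ 0.0014881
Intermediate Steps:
H = 672 (H = -1*(-672) = 672)
1/H = 1/672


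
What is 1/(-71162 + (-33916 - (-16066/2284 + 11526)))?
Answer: -1142/133153735 ≈ -8.5765e-6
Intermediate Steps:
1/(-71162 + (-33916 - (-16066/2284 + 11526))) = 1/(-71162 + (-33916 - (-16066*1/2284 + 11526))) = 1/(-71162 + (-33916 - (-8033/1142 + 11526))) = 1/(-71162 + (-33916 - 1*13154659/1142)) = 1/(-71162 + (-33916 - 13154659/1142)) = 1/(-71162 - 51886731/1142) = 1/(-133153735/1142) = -1142/133153735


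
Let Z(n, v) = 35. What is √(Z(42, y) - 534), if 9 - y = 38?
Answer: I*√499 ≈ 22.338*I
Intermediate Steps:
y = -29 (y = 9 - 1*38 = 9 - 38 = -29)
√(Z(42, y) - 534) = √(35 - 534) = √(-499) = I*√499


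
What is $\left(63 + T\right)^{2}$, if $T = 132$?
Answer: $38025$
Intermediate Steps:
$\left(63 + T\right)^{2} = \left(63 + 132\right)^{2} = 195^{2} = 38025$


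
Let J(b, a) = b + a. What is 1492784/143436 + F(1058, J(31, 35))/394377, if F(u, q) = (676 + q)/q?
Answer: 1618983542375/155561613273 ≈ 10.407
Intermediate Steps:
J(b, a) = a + b
F(u, q) = (676 + q)/q
1492784/143436 + F(1058, J(31, 35))/394377 = 1492784/143436 + ((676 + (35 + 31))/(35 + 31))/394377 = 1492784*(1/143436) + ((676 + 66)/66)*(1/394377) = 373196/35859 + ((1/66)*742)*(1/394377) = 373196/35859 + (371/33)*(1/394377) = 373196/35859 + 371/13014441 = 1618983542375/155561613273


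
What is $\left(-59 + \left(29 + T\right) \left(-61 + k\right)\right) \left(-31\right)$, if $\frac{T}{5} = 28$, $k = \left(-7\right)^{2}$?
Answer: $64697$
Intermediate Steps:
$k = 49$
$T = 140$ ($T = 5 \cdot 28 = 140$)
$\left(-59 + \left(29 + T\right) \left(-61 + k\right)\right) \left(-31\right) = \left(-59 + \left(29 + 140\right) \left(-61 + 49\right)\right) \left(-31\right) = \left(-59 + 169 \left(-12\right)\right) \left(-31\right) = \left(-59 - 2028\right) \left(-31\right) = \left(-2087\right) \left(-31\right) = 64697$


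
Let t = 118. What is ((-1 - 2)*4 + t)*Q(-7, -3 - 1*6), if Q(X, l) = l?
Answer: -954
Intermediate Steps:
((-1 - 2)*4 + t)*Q(-7, -3 - 1*6) = ((-1 - 2)*4 + 118)*(-3 - 1*6) = (-3*4 + 118)*(-3 - 6) = (-12 + 118)*(-9) = 106*(-9) = -954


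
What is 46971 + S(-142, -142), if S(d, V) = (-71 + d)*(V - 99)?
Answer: 98304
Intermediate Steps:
S(d, V) = (-99 + V)*(-71 + d) (S(d, V) = (-71 + d)*(-99 + V) = (-99 + V)*(-71 + d))
46971 + S(-142, -142) = 46971 + (7029 - 99*(-142) - 71*(-142) - 142*(-142)) = 46971 + (7029 + 14058 + 10082 + 20164) = 46971 + 51333 = 98304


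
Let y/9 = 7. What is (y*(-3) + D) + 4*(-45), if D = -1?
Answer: -370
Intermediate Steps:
y = 63 (y = 9*7 = 63)
(y*(-3) + D) + 4*(-45) = (63*(-3) - 1) + 4*(-45) = (-189 - 1) - 180 = -190 - 180 = -370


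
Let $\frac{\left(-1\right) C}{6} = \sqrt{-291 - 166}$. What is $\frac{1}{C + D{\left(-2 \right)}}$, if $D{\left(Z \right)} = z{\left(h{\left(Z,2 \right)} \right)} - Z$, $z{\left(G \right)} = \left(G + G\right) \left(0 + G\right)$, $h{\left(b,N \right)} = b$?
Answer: $\frac{5}{8276} + \frac{3 i \sqrt{457}}{8276} \approx 0.00060416 + 0.0077492 i$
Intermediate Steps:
$z{\left(G \right)} = 2 G^{2}$ ($z{\left(G \right)} = 2 G G = 2 G^{2}$)
$C = - 6 i \sqrt{457}$ ($C = - 6 \sqrt{-291 - 166} = - 6 \sqrt{-457} = - 6 i \sqrt{457} \approx - 128.27 i$)
$D{\left(Z \right)} = - Z + 2 Z^{2}$ ($D{\left(Z \right)} = 2 Z^{2} - Z = - Z + 2 Z^{2}$)
$\frac{1}{C + D{\left(-2 \right)}} = \frac{1}{- 6 i \sqrt{457} - 2 \left(-1 + 2 \left(-2\right)\right)} = \frac{1}{- 6 i \sqrt{457} - 2 \left(-1 - 4\right)} = \frac{1}{- 6 i \sqrt{457} - -10} = \frac{1}{- 6 i \sqrt{457} + 10} = \frac{1}{10 - 6 i \sqrt{457}}$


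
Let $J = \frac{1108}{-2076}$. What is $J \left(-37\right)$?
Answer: $\frac{10249}{519} \approx 19.748$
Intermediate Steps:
$J = - \frac{277}{519}$ ($J = 1108 \left(- \frac{1}{2076}\right) = - \frac{277}{519} \approx -0.53372$)
$J \left(-37\right) = \left(- \frac{277}{519}\right) \left(-37\right) = \frac{10249}{519}$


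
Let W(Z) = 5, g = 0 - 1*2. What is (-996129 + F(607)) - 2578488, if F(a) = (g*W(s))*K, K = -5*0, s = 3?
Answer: -3574617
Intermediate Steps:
K = 0
g = -2 (g = 0 - 2 = -2)
F(a) = 0 (F(a) = -2*5*0 = -10*0 = 0)
(-996129 + F(607)) - 2578488 = (-996129 + 0) - 2578488 = -996129 - 2578488 = -3574617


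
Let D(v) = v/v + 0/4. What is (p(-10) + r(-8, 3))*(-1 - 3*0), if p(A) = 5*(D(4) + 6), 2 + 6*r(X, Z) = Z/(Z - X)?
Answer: -2291/66 ≈ -34.712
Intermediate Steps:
D(v) = 1 (D(v) = 1 + 0*(¼) = 1 + 0 = 1)
r(X, Z) = -⅓ + Z/(6*(Z - X)) (r(X, Z) = -⅓ + (Z/(Z - X))/6 = -⅓ + Z/(6*(Z - X)))
p(A) = 35 (p(A) = 5*(1 + 6) = 5*7 = 35)
(p(-10) + r(-8, 3))*(-1 - 3*0) = (35 + (-⅓*(-8) + (⅙)*3)/(-8 - 1*3))*(-1 - 3*0) = (35 + (8/3 + ½)/(-8 - 3))*(-1 + 0) = (35 + (19/6)/(-11))*(-1) = (35 - 1/11*19/6)*(-1) = (35 - 19/66)*(-1) = (2291/66)*(-1) = -2291/66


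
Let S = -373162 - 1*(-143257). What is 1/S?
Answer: -1/229905 ≈ -4.3496e-6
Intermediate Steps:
S = -229905 (S = -373162 + 143257 = -229905)
1/S = 1/(-229905) = -1/229905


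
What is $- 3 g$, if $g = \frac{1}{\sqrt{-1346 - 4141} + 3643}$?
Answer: $- \frac{10929}{13276936} + \frac{3 i \sqrt{5487}}{13276936} \approx -0.00082316 + 1.6737 \cdot 10^{-5} i$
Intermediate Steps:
$g = \frac{1}{3643 + i \sqrt{5487}}$ ($g = \frac{1}{\sqrt{-5487} + 3643} = \frac{1}{i \sqrt{5487} + 3643} = \frac{1}{3643 + i \sqrt{5487}} \approx 0.00027439 - 5.579 \cdot 10^{-6} i$)
$- 3 g = - 3 \left(\frac{3643}{13276936} - \frac{i \sqrt{5487}}{13276936}\right) = - \frac{10929}{13276936} + \frac{3 i \sqrt{5487}}{13276936}$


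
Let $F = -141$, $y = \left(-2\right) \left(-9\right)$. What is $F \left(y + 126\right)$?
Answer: $-20304$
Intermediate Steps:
$y = 18$
$F \left(y + 126\right) = - 141 \left(18 + 126\right) = \left(-141\right) 144 = -20304$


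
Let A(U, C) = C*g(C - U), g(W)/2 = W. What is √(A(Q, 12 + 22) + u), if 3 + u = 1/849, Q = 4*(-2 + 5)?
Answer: √1076156742/849 ≈ 38.639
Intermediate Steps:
g(W) = 2*W
Q = 12 (Q = 4*3 = 12)
A(U, C) = C*(-2*U + 2*C) (A(U, C) = C*(2*(C - U)) = C*(-2*U + 2*C))
u = -2546/849 (u = -3 + 1/849 = -2546/849 ≈ -2.9988)
√(A(Q, 12 + 22) + u) = √(2*(12 + 22)*((12 + 22) - 1*12) - 2546/849) = √(2*34*(34 - 12) - 2546/849) = √(2*34*22 - 2546/849) = √(1496 - 2546/849) = √(1267558/849) = √1076156742/849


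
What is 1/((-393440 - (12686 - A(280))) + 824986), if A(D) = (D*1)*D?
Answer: 1/497260 ≈ 2.0110e-6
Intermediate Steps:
A(D) = D² (A(D) = D*D = D²)
1/((-393440 - (12686 - A(280))) + 824986) = 1/((-393440 - (12686 - 1*280²)) + 824986) = 1/((-393440 - (12686 - 1*78400)) + 824986) = 1/((-393440 - (12686 - 78400)) + 824986) = 1/((-393440 - 1*(-65714)) + 824986) = 1/((-393440 + 65714) + 824986) = 1/(-327726 + 824986) = 1/497260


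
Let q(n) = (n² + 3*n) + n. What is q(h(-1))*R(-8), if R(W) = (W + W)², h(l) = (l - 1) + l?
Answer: -768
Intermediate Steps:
h(l) = -1 + 2*l (h(l) = (-1 + l) + l = -1 + 2*l)
q(n) = n² + 4*n
R(W) = 4*W² (R(W) = (2*W)² = 4*W²)
q(h(-1))*R(-8) = ((-1 + 2*(-1))*(4 + (-1 + 2*(-1))))*(4*(-8)²) = ((-1 - 2)*(4 + (-1 - 2)))*(4*64) = -3*(4 - 3)*256 = -3*1*256 = -3*256 = -768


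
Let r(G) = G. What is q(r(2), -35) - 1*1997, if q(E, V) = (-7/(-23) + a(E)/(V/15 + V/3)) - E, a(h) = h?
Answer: -321813/161 ≈ -1998.8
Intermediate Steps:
q(E, V) = 7/23 - E + 5*E/(2*V) (q(E, V) = (-7/(-23) + E/(V/15 + V/3)) - E = (-7*(-1/23) + E/(V*(1/15) + V*(⅓))) - E = (7/23 + E/(V/15 + V/3)) - E = (7/23 + E/((2*V/5))) - E = (7/23 + E*(5/(2*V))) - E = (7/23 + 5*E/(2*V)) - E = 7/23 - E + 5*E/(2*V))
q(r(2), -35) - 1*1997 = (7/23 - 1*2 + (5/2)*2/(-35)) - 1*1997 = (7/23 - 2 + (5/2)*2*(-1/35)) - 1997 = (7/23 - 2 - ⅐) - 1997 = -296/161 - 1997 = -321813/161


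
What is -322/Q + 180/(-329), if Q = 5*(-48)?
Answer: 31369/39480 ≈ 0.79455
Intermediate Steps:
Q = -240
-322/Q + 180/(-329) = -322/(-240) + 180/(-329) = -322*(-1/240) + 180*(-1/329) = 161/120 - 180/329 = 31369/39480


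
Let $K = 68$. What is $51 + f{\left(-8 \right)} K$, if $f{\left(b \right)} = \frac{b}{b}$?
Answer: $119$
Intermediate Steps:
$f{\left(b \right)} = 1$
$51 + f{\left(-8 \right)} K = 51 + 1 \cdot 68 = 51 + 68 = 119$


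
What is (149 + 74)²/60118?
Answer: 49729/60118 ≈ 0.82719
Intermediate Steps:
(149 + 74)²/60118 = 223²*(1/60118) = 49729*(1/60118) = 49729/60118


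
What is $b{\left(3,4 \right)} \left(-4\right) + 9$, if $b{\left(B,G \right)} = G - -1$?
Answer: $-11$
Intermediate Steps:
$b{\left(B,G \right)} = 1 + G$ ($b{\left(B,G \right)} = G + 1 = 1 + G$)
$b{\left(3,4 \right)} \left(-4\right) + 9 = \left(1 + 4\right) \left(-4\right) + 9 = 5 \left(-4\right) + 9 = -20 + 9 = -11$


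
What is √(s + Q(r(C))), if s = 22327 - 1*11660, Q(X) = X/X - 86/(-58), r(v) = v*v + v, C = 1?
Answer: √8973035/29 ≈ 103.29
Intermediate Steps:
r(v) = v + v² (r(v) = v² + v = v + v²)
Q(X) = 72/29 (Q(X) = 1 - 86*(-1/58) = 1 + 43/29 = 72/29)
s = 10667 (s = 22327 - 11660 = 10667)
√(s + Q(r(C))) = √(10667 + 72/29) = √(309415/29) = √8973035/29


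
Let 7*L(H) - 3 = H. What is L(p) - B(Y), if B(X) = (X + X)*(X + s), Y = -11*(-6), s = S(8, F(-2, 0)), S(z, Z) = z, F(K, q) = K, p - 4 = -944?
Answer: -69313/7 ≈ -9901.9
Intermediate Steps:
p = -940 (p = 4 - 944 = -940)
L(H) = 3/7 + H/7
s = 8
Y = 66
B(X) = 2*X*(8 + X) (B(X) = (X + X)*(X + 8) = (2*X)*(8 + X) = 2*X*(8 + X))
L(p) - B(Y) = (3/7 + (⅐)*(-940)) - 2*66*(8 + 66) = (3/7 - 940/7) - 2*66*74 = -937/7 - 1*9768 = -937/7 - 9768 = -69313/7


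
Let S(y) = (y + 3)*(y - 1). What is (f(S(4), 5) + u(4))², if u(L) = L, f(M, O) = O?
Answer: 81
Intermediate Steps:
S(y) = (-1 + y)*(3 + y) (S(y) = (3 + y)*(-1 + y) = (-1 + y)*(3 + y))
(f(S(4), 5) + u(4))² = (5 + 4)² = 9² = 81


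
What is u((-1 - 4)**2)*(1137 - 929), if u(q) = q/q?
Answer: 208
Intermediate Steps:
u(q) = 1
u((-1 - 4)**2)*(1137 - 929) = 1*(1137 - 929) = 1*208 = 208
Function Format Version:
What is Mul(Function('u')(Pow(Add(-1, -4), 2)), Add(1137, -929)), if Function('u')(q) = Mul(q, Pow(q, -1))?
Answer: 208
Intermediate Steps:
Function('u')(q) = 1
Mul(Function('u')(Pow(Add(-1, -4), 2)), Add(1137, -929)) = Mul(1, Add(1137, -929)) = Mul(1, 208) = 208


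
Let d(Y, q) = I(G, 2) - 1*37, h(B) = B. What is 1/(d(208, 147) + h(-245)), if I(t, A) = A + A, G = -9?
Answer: -1/278 ≈ -0.0035971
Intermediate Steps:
I(t, A) = 2*A
d(Y, q) = -33 (d(Y, q) = 2*2 - 1*37 = 4 - 37 = -33)
1/(d(208, 147) + h(-245)) = 1/(-33 - 245) = 1/(-278) = -1/278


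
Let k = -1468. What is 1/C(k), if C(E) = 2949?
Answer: 1/2949 ≈ 0.00033910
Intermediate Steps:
1/C(k) = 1/2949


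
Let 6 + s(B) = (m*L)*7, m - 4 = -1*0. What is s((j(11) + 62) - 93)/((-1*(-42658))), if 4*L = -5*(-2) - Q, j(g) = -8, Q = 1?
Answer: 57/42658 ≈ 0.0013362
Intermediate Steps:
m = 4 (m = 4 - 1*0 = 4 + 0 = 4)
L = 9/4 (L = (-5*(-2) - 1*1)/4 = (10 - 1)/4 = (¼)*9 = 9/4 ≈ 2.2500)
s(B) = 57 (s(B) = -6 + (4*(9/4))*7 = -6 + 9*7 = -6 + 63 = 57)
s((j(11) + 62) - 93)/((-1*(-42658))) = 57/((-1*(-42658))) = 57/42658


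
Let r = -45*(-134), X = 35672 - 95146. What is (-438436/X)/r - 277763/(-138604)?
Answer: 24918604813801/12426826451220 ≈ 2.0052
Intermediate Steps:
X = -59474
r = 6030
(-438436/X)/r - 277763/(-138604) = -438436/(-59474)/6030 - 277763/(-138604) = -438436*(-1/59474)*(1/6030) - 277763*(-1/138604) = (219218/29737)*(1/6030) + 277763/138604 = 109609/89657055 + 277763/138604 = 24918604813801/12426826451220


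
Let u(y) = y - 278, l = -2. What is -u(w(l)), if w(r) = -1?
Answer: 279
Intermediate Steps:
u(y) = -278 + y
-u(w(l)) = -(-278 - 1) = -1*(-279) = 279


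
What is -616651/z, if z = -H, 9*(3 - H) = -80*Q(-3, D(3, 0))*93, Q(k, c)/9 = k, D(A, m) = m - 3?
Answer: -616651/22317 ≈ -27.631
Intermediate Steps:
D(A, m) = -3 + m
Q(k, c) = 9*k
H = -22317 (H = 3 - (-720*(-3))*93/9 = 3 - (-80*(-27))*93/9 = 3 - 240*93 = 3 - ⅑*200880 = 3 - 22320 = -22317)
z = 22317 (z = -1*(-22317) = 22317)
-616651/z = -616651/22317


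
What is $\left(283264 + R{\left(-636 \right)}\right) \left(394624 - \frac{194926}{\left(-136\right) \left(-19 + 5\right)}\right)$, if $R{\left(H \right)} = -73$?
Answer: $\frac{106362174210735}{952} \approx 1.1172 \cdot 10^{11}$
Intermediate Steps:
$\left(283264 + R{\left(-636 \right)}\right) \left(394624 - \frac{194926}{\left(-136\right) \left(-19 + 5\right)}\right) = \left(283264 - 73\right) \left(394624 - \frac{194926}{\left(-136\right) \left(-19 + 5\right)}\right) = 283191 \left(394624 - \frac{194926}{\left(-136\right) \left(-14\right)}\right) = 283191 \left(394624 - \frac{194926}{1904}\right) = 283191 \left(394624 - \frac{97463}{952}\right) = 283191 \cdot \frac{375584585}{952} = \frac{106362174210735}{952}$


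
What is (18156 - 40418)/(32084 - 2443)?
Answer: -22262/29641 ≈ -0.75105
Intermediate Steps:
(18156 - 40418)/(32084 - 2443) = -22262/29641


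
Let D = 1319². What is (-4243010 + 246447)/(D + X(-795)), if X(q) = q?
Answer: -3996563/1738966 ≈ -2.2982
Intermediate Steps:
D = 1739761
(-4243010 + 246447)/(D + X(-795)) = (-4243010 + 246447)/(1739761 - 795) = -3996563/1738966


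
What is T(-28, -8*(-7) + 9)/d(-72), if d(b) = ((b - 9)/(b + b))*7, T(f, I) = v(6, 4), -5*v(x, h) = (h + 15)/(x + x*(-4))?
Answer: 152/2835 ≈ 0.053616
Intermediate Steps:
v(x, h) = (15 + h)/(15*x) (v(x, h) = -(h + 15)/(5*(x + x*(-4))) = -(15 + h)/(5*(x - 4*x)) = -(15 + h)/(5*((-3*x))) = -(15 + h)*(-1/(3*x))/5 = -(-1)*(15 + h)/(15*x) = (15 + h)/(15*x))
T(f, I) = 19/90 (T(f, I) = (1/15)*(15 + 4)/6 = (1/15)*(1/6)*19 = 19/90)
d(b) = 7*(-9 + b)/(2*b) (d(b) = ((-9 + b)/((2*b)))*7 = ((-9 + b)*(1/(2*b)))*7 = ((-9 + b)/(2*b))*7 = 7*(-9 + b)/(2*b))
T(-28, -8*(-7) + 9)/d(-72) = 19/(90*(((7/2)*(-9 - 72)/(-72)))) = 19/(90*(((7/2)*(-1/72)*(-81)))) = 19/(90*(63/16)) = (19/90)*(16/63) = 152/2835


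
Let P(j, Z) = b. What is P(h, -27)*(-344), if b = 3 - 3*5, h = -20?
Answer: 4128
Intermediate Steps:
b = -12 (b = 3 - 15 = -12)
P(j, Z) = -12
P(h, -27)*(-344) = -12*(-344) = 4128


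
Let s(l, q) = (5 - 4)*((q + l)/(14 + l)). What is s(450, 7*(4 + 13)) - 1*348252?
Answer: -161588359/464 ≈ -3.4825e+5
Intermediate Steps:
s(l, q) = (l + q)/(14 + l) (s(l, q) = 1*((l + q)/(14 + l)) = (l + q)/(14 + l))
s(450, 7*(4 + 13)) - 1*348252 = (450 + 7*(4 + 13))/(14 + 450) - 1*348252 = (450 + 7*17)/464 - 348252 = (450 + 119)/464 - 348252 = (1/464)*569 - 348252 = 569/464 - 348252 = -161588359/464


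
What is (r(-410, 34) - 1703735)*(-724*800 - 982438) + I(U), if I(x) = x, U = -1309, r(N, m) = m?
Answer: 2660564220929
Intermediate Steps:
(r(-410, 34) - 1703735)*(-724*800 - 982438) + I(U) = (34 - 1703735)*(-724*800 - 982438) - 1309 = -1703701*(-579200 - 982438) - 1309 = -1703701*(-1561638) - 1309 = 2660564222238 - 1309 = 2660564220929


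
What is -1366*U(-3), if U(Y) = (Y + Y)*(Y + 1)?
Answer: -16392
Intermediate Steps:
U(Y) = 2*Y*(1 + Y) (U(Y) = (2*Y)*(1 + Y) = 2*Y*(1 + Y))
-1366*U(-3) = -2732*(-3)*(1 - 3) = -2732*(-3)*(-2) = -1366*12 = -16392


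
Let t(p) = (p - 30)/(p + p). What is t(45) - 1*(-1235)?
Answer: 7411/6 ≈ 1235.2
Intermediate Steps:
t(p) = (-30 + p)/(2*p) (t(p) = (-30 + p)/((2*p)) = (-30 + p)*(1/(2*p)) = (-30 + p)/(2*p))
t(45) - 1*(-1235) = (½)*(-30 + 45)/45 - 1*(-1235) = (½)*(1/45)*15 + 1235 = ⅙ + 1235 = 7411/6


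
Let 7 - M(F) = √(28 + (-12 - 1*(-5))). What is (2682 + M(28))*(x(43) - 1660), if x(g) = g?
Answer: -4348113 + 1617*√21 ≈ -4.3407e+6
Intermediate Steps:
M(F) = 7 - √21 (M(F) = 7 - √(28 + (-12 - 1*(-5))) = 7 - √(28 + (-12 + 5)) = 7 - √(28 - 7) = 7 - √21)
(2682 + M(28))*(x(43) - 1660) = (2682 + (7 - √21))*(43 - 1660) = (2689 - √21)*(-1617) = -4348113 + 1617*√21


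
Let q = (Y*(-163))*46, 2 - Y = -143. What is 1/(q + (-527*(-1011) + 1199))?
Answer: -1/553214 ≈ -1.8076e-6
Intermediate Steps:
Y = 145 (Y = 2 - 1*(-143) = 2 + 143 = 145)
q = -1087210 (q = (145*(-163))*46 = -23635*46 = -1087210)
1/(q + (-527*(-1011) + 1199)) = 1/(-1087210 + (-527*(-1011) + 1199)) = 1/(-1087210 + (532797 + 1199)) = 1/(-1087210 + 533996) = 1/(-553214) = -1/553214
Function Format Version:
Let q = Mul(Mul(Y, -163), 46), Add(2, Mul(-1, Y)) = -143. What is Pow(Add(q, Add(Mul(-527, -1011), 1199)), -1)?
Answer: Rational(-1, 553214) ≈ -1.8076e-6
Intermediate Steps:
Y = 145 (Y = Add(2, Mul(-1, -143)) = Add(2, 143) = 145)
q = -1087210 (q = Mul(Mul(145, -163), 46) = Mul(-23635, 46) = -1087210)
Pow(Add(q, Add(Mul(-527, -1011), 1199)), -1) = Pow(Add(-1087210, Add(Mul(-527, -1011), 1199)), -1) = Pow(Add(-1087210, Add(532797, 1199)), -1) = Pow(Add(-1087210, 533996), -1) = Pow(-553214, -1) = Rational(-1, 553214)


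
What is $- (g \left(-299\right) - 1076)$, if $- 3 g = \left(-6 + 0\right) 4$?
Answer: $3468$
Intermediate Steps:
$g = 8$ ($g = - \frac{\left(-6 + 0\right) 4}{3} = - \frac{\left(-6\right) 4}{3} = \left(- \frac{1}{3}\right) \left(-24\right) = 8$)
$- (g \left(-299\right) - 1076) = - (8 \left(-299\right) - 1076) = - (-2392 - 1076) = \left(-1\right) \left(-3468\right) = 3468$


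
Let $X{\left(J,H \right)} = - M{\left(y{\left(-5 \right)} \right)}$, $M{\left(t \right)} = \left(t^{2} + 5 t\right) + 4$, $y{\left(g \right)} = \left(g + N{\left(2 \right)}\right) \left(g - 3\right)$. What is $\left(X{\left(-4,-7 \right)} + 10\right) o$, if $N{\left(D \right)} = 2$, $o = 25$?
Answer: $-17250$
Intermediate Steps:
$y{\left(g \right)} = \left(-3 + g\right) \left(2 + g\right)$ ($y{\left(g \right)} = \left(g + 2\right) \left(g - 3\right) = \left(2 + g\right) \left(-3 + g\right) = \left(-3 + g\right) \left(2 + g\right)$)
$M{\left(t \right)} = 4 + t^{2} + 5 t$
$X{\left(J,H \right)} = -700$ ($X{\left(J,H \right)} = - (4 + \left(-6 + \left(-5\right)^{2} - -5\right)^{2} + 5 \left(-6 + \left(-5\right)^{2} - -5\right)) = - (4 + \left(-6 + 25 + 5\right)^{2} + 5 \left(-6 + 25 + 5\right)) = - (4 + 24^{2} + 5 \cdot 24) = - (4 + 576 + 120) = \left(-1\right) 700 = -700$)
$\left(X{\left(-4,-7 \right)} + 10\right) o = \left(-700 + 10\right) 25 = \left(-690\right) 25 = -17250$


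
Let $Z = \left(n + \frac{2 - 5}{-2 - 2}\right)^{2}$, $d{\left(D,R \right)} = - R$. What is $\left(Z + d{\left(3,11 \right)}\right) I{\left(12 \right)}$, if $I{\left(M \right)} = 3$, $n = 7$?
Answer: $\frac{2355}{16} \approx 147.19$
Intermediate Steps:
$Z = \frac{961}{16}$ ($Z = \left(7 + \frac{2 - 5}{-2 - 2}\right)^{2} = \left(7 - \frac{3}{-4}\right)^{2} = \left(7 - - \frac{3}{4}\right)^{2} = \left(7 + \frac{3}{4}\right)^{2} = \left(\frac{31}{4}\right)^{2} = \frac{961}{16} \approx 60.063$)
$\left(Z + d{\left(3,11 \right)}\right) I{\left(12 \right)} = \left(\frac{961}{16} - 11\right) 3 = \frac{785}{16} \cdot 3 = \frac{2355}{16}$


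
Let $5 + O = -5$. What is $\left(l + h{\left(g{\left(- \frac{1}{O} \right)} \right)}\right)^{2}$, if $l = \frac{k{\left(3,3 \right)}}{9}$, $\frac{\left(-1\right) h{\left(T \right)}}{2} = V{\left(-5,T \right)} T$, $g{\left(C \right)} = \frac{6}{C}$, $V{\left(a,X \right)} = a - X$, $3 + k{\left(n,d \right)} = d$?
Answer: $60840000$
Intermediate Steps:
$O = -10$ ($O = -5 - 5 = -10$)
$k{\left(n,d \right)} = -3 + d$
$h{\left(T \right)} = - 2 T \left(-5 - T\right)$ ($h{\left(T \right)} = - 2 \left(-5 - T\right) T = - 2 T \left(-5 - T\right)$)
$l = 0$ ($l = \frac{-3 + 3}{9} = 0 \cdot \frac{1}{9} = 0$)
$\left(l + h{\left(g{\left(- \frac{1}{O} \right)} \right)}\right)^{2} = \left(0 + 2 \frac{6}{\left(-1\right) \frac{1}{-10}} \left(5 + \frac{6}{\left(-1\right) \frac{1}{-10}}\right)\right)^{2} = \left(0 + 2 \frac{6}{\left(-1\right) \left(- \frac{1}{10}\right)} \left(5 + \frac{6}{\left(-1\right) \left(- \frac{1}{10}\right)}\right)\right)^{2} = \left(0 + 2 \cdot 6 \frac{1}{\frac{1}{10}} \left(5 + 6 \frac{1}{\frac{1}{10}}\right)\right)^{2} = \left(0 + 2 \cdot 6 \cdot 10 \left(5 + 6 \cdot 10\right)\right)^{2} = \left(0 + 2 \cdot 60 \left(5 + 60\right)\right)^{2} = \left(0 + 2 \cdot 60 \cdot 65\right)^{2} = \left(0 + 7800\right)^{2} = 7800^{2} = 60840000$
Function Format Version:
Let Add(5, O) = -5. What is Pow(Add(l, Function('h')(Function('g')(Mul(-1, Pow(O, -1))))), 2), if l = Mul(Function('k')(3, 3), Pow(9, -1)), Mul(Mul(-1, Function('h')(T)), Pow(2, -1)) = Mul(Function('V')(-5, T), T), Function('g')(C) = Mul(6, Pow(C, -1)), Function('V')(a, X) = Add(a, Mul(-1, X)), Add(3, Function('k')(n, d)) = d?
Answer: 60840000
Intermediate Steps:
O = -10 (O = Add(-5, -5) = -10)
Function('k')(n, d) = Add(-3, d)
Function('h')(T) = Mul(-2, T, Add(-5, Mul(-1, T))) (Function('h')(T) = Mul(-2, Mul(Add(-5, Mul(-1, T)), T)) = Mul(-2, Mul(T, Add(-5, Mul(-1, T)))) = Mul(-2, T, Add(-5, Mul(-1, T))))
l = 0 (l = Mul(Add(-3, 3), Pow(9, -1)) = Mul(0, Rational(1, 9)) = 0)
Pow(Add(l, Function('h')(Function('g')(Mul(-1, Pow(O, -1))))), 2) = Pow(Add(0, Mul(2, Mul(6, Pow(Mul(-1, Pow(-10, -1)), -1)), Add(5, Mul(6, Pow(Mul(-1, Pow(-10, -1)), -1))))), 2) = Pow(Add(0, Mul(2, Mul(6, Pow(Mul(-1, Rational(-1, 10)), -1)), Add(5, Mul(6, Pow(Mul(-1, Rational(-1, 10)), -1))))), 2) = Pow(Add(0, Mul(2, Mul(6, Pow(Rational(1, 10), -1)), Add(5, Mul(6, Pow(Rational(1, 10), -1))))), 2) = Pow(Add(0, Mul(2, Mul(6, 10), Add(5, Mul(6, 10)))), 2) = Pow(Add(0, Mul(2, 60, Add(5, 60))), 2) = Pow(Add(0, Mul(2, 60, 65)), 2) = Pow(Add(0, 7800), 2) = Pow(7800, 2) = 60840000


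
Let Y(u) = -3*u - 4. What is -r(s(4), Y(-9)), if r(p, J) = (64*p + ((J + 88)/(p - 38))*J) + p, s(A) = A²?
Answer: -20327/22 ≈ -923.95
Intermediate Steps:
Y(u) = -4 - 3*u
r(p, J) = 65*p + J*(88 + J)/(-38 + p) (r(p, J) = (64*p + ((88 + J)/(-38 + p))*J) + p = (64*p + J*(88 + J)/(-38 + p)) + p = 65*p + J*(88 + J)/(-38 + p))
-r(s(4), Y(-9)) = -((-4 - 3*(-9))² - 2470*4² + 65*(4²)² + 88*(-4 - 3*(-9)))/(-38 + 4²) = -((-4 + 27)² - 2470*16 + 65*16² + 88*(-4 + 27))/(-38 + 16) = -(23² - 39520 + 65*256 + 88*23)/(-22) = -(-1)*(529 - 39520 + 16640 + 2024)/22 = -(-1)*(-20327)/22 = -1*20327/22 = -20327/22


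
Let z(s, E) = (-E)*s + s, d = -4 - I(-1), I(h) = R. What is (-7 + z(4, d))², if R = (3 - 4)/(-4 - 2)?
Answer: 1681/9 ≈ 186.78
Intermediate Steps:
R = ⅙ (R = -1/(-6) = -1*(-⅙) = ⅙ ≈ 0.16667)
I(h) = ⅙
d = -25/6 (d = -4 - 1*⅙ = -4 - ⅙ = -25/6 ≈ -4.1667)
z(s, E) = s - E*s (z(s, E) = -E*s + s = s - E*s)
(-7 + z(4, d))² = (-7 + 4*(1 - 1*(-25/6)))² = (-7 + 4*(1 + 25/6))² = (-7 + 4*(31/6))² = (-7 + 62/3)² = (41/3)² = 1681/9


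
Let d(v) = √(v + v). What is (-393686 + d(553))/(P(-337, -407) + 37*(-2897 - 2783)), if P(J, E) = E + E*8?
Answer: 393686/213823 - √1106/213823 ≈ 1.8410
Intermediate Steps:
P(J, E) = 9*E (P(J, E) = E + 8*E = 9*E)
d(v) = √2*√v (d(v) = √(2*v) = √2*√v)
(-393686 + d(553))/(P(-337, -407) + 37*(-2897 - 2783)) = (-393686 + √2*√553)/(9*(-407) + 37*(-2897 - 2783)) = (-393686 + √1106)/(-3663 + 37*(-5680)) = (-393686 + √1106)/(-3663 - 210160) = (-393686 + √1106)/(-213823) = (-393686 + √1106)*(-1/213823) = 393686/213823 - √1106/213823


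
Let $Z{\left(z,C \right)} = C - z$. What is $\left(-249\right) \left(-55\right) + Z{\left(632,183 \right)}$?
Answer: $13246$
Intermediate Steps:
$\left(-249\right) \left(-55\right) + Z{\left(632,183 \right)} = \left(-249\right) \left(-55\right) + \left(183 - 632\right) = 13695 + \left(183 - 632\right) = 13695 - 449 = 13246$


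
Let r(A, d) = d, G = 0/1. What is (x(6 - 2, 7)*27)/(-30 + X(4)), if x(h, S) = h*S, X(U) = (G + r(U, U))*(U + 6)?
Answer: 378/5 ≈ 75.600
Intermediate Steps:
G = 0 (G = 0*1 = 0)
X(U) = U*(6 + U) (X(U) = (0 + U)*(U + 6) = U*(6 + U))
x(h, S) = S*h
(x(6 - 2, 7)*27)/(-30 + X(4)) = ((7*(6 - 2))*27)/(-30 + 4*(6 + 4)) = ((7*4)*27)/(-30 + 4*10) = (28*27)/(-30 + 40) = 756/10 = 756*(⅒) = 378/5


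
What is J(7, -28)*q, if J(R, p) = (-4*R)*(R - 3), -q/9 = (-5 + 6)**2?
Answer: 1008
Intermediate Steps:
q = -9 (q = -9*(-5 + 6)**2 = -9*1**2 = -9*1 = -9)
J(R, p) = -4*R*(-3 + R) (J(R, p) = (-4*R)*(-3 + R) = -4*R*(-3 + R))
J(7, -28)*q = (4*7*(3 - 1*7))*(-9) = (4*7*(3 - 7))*(-9) = (4*7*(-4))*(-9) = -112*(-9) = 1008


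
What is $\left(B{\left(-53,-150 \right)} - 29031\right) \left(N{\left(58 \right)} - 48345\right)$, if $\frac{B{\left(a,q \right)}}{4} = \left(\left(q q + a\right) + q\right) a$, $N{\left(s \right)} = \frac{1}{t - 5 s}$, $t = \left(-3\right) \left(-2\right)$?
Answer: $\frac{65299720986095}{284} \approx 2.2993 \cdot 10^{11}$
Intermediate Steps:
$t = 6$
$N{\left(s \right)} = \frac{1}{6 - 5 s}$
$B{\left(a,q \right)} = 4 a \left(a + q + q^{2}\right)$ ($B{\left(a,q \right)} = 4 \left(\left(q q + a\right) + q\right) a = 4 \left(\left(q^{2} + a\right) + q\right) a = 4 \left(\left(a + q^{2}\right) + q\right) a = 4 \left(a + q + q^{2}\right) a = 4 a \left(a + q + q^{2}\right)$)
$\left(B{\left(-53,-150 \right)} - 29031\right) \left(N{\left(58 \right)} - 48345\right) = \left(4 \left(-53\right) \left(-53 - 150 + \left(-150\right)^{2}\right) - 29031\right) \left(- \frac{1}{-6 + 5 \cdot 58} - 48345\right) = \left(4 \left(-53\right) \left(-53 - 150 + 22500\right) - 29031\right) \left(- \frac{1}{-6 + 290} - 48345\right) = \left(4 \left(-53\right) 22297 - 29031\right) \left(- \frac{1}{284} - 48345\right) = \left(-4726964 - 29031\right) \left(\left(-1\right) \frac{1}{284} - 48345\right) = - 4755995 \left(- \frac{1}{284} - 48345\right) = \left(-4755995\right) \left(- \frac{13729981}{284}\right) = \frac{65299720986095}{284}$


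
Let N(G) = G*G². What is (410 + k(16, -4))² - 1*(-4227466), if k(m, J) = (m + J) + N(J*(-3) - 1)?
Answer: 7300475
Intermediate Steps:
N(G) = G³
k(m, J) = J + m + (-1 - 3*J)³ (k(m, J) = (m + J) + (J*(-3) - 1)³ = (J + m) + (-3*J - 1)³ = (J + m) + (-1 - 3*J)³ = J + m + (-1 - 3*J)³)
(410 + k(16, -4))² - 1*(-4227466) = (410 + (-4 + 16 - (1 + 3*(-4))³))² - 1*(-4227466) = (410 + (-4 + 16 - (1 - 12)³))² + 4227466 = (410 + (-4 + 16 - 1*(-11)³))² + 4227466 = (410 + (-4 + 16 - 1*(-1331)))² + 4227466 = (410 + (-4 + 16 + 1331))² + 4227466 = (410 + 1343)² + 4227466 = 1753² + 4227466 = 3073009 + 4227466 = 7300475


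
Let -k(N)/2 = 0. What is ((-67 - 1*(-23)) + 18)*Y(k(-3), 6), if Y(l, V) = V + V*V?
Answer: -1092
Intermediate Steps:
k(N) = 0 (k(N) = -2*0 = 0)
Y(l, V) = V + V²
((-67 - 1*(-23)) + 18)*Y(k(-3), 6) = ((-67 - 1*(-23)) + 18)*(6*(1 + 6)) = ((-67 + 23) + 18)*(6*7) = (-44 + 18)*42 = -26*42 = -1092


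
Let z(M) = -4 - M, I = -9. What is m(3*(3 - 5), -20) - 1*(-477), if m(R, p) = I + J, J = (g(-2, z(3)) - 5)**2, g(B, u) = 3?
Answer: 472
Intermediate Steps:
J = 4 (J = (3 - 5)**2 = (-2)**2 = 4)
m(R, p) = -5 (m(R, p) = -9 + 4 = -5)
m(3*(3 - 5), -20) - 1*(-477) = -5 - 1*(-477) = -5 + 477 = 472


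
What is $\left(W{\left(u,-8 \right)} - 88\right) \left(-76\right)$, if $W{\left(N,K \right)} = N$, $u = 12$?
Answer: $5776$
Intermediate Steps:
$\left(W{\left(u,-8 \right)} - 88\right) \left(-76\right) = \left(12 - 88\right) \left(-76\right) = \left(-76\right) \left(-76\right) = 5776$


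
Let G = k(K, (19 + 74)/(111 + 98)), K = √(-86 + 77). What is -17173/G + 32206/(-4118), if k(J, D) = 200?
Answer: -38579807/411800 ≈ -93.686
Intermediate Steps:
K = 3*I (K = √(-9) = 3*I ≈ 3.0*I)
G = 200
-17173/G + 32206/(-4118) = -17173/200 + 32206/(-4118) = -17173*1/200 + 32206*(-1/4118) = -17173/200 - 16103/2059 = -38579807/411800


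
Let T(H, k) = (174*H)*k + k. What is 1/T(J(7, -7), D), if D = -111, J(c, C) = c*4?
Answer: -1/540903 ≈ -1.8488e-6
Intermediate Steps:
J(c, C) = 4*c
T(H, k) = k + 174*H*k (T(H, k) = 174*H*k + k = k + 174*H*k)
1/T(J(7, -7), D) = 1/(-111*(1 + 174*(4*7))) = 1/(-111*(1 + 174*28)) = 1/(-111*(1 + 4872)) = 1/(-111*4873) = 1/(-540903) = -1/540903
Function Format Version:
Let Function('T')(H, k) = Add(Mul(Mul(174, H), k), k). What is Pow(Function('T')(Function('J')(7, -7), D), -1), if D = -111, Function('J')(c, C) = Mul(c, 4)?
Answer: Rational(-1, 540903) ≈ -1.8488e-6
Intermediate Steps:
Function('J')(c, C) = Mul(4, c)
Function('T')(H, k) = Add(k, Mul(174, H, k)) (Function('T')(H, k) = Add(Mul(174, H, k), k) = Add(k, Mul(174, H, k)))
Pow(Function('T')(Function('J')(7, -7), D), -1) = Pow(Mul(-111, Add(1, Mul(174, Mul(4, 7)))), -1) = Pow(Mul(-111, Add(1, Mul(174, 28))), -1) = Pow(Mul(-111, Add(1, 4872)), -1) = Pow(Mul(-111, 4873), -1) = Pow(-540903, -1) = Rational(-1, 540903)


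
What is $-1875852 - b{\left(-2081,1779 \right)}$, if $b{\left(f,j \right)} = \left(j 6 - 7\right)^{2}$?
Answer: $-115660741$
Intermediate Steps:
$b{\left(f,j \right)} = \left(-7 + 6 j\right)^{2}$ ($b{\left(f,j \right)} = \left(6 j - 7\right)^{2} = \left(-7 + 6 j\right)^{2}$)
$-1875852 - b{\left(-2081,1779 \right)} = -1875852 - \left(-7 + 6 \cdot 1779\right)^{2} = -1875852 - \left(-7 + 10674\right)^{2} = -1875852 - 10667^{2} = -1875852 - 113784889 = -115660741$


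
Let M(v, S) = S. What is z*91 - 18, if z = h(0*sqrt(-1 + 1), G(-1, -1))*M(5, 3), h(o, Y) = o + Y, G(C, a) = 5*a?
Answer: -1383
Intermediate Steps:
h(o, Y) = Y + o
z = -15 (z = (5*(-1) + 0*sqrt(-1 + 1))*3 = (-5 + 0*sqrt(0))*3 = (-5 + 0*0)*3 = (-5 + 0)*3 = -5*3 = -15)
z*91 - 18 = -15*91 - 18 = -1365 - 18 = -1383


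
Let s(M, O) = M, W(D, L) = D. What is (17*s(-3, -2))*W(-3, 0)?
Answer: 153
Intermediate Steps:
(17*s(-3, -2))*W(-3, 0) = (17*(-3))*(-3) = -51*(-3) = 153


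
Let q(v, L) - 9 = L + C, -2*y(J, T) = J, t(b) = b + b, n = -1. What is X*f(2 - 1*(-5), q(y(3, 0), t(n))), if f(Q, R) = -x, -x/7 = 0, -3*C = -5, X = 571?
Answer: 0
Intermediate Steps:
t(b) = 2*b
y(J, T) = -J/2
C = 5/3 (C = -⅓*(-5) = 5/3 ≈ 1.6667)
q(v, L) = 32/3 + L (q(v, L) = 9 + (L + 5/3) = 9 + (5/3 + L) = 32/3 + L)
x = 0 (x = -7*0 = 0)
f(Q, R) = 0 (f(Q, R) = -1*0 = 0)
X*f(2 - 1*(-5), q(y(3, 0), t(n))) = 571*0 = 0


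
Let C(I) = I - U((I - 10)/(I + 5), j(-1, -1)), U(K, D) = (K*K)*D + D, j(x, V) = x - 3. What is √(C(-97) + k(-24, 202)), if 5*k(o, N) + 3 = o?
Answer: I*√4919135/230 ≈ 9.6431*I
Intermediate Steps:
j(x, V) = -3 + x
U(K, D) = D + D*K² (U(K, D) = K²*D + D = D*K² + D = D + D*K²)
k(o, N) = -⅗ + o/5
C(I) = 4 + I + 4*(-10 + I)²/(5 + I)² (C(I) = I - (-3 - 1)*(1 + ((I - 10)/(I + 5))²) = I - (-4)*(1 + ((-10 + I)/(5 + I))²) = I - (-4)*(1 + (-10 + I)²/(5 + I)²) = I - (-4 - 4*(-10 + I)²/(5 + I)²) = I + (4 + 4*(-10 + I)²/(5 + I)²) = 4 + I + 4*(-10 + I)²/(5 + I)²)
√(C(-97) + k(-24, 202)) = √((4 - 97 + 4*(-10 - 97)²/(5 - 97)²) + (-⅗ + (⅕)*(-24))) = √((4 - 97 + 4*(-107)²/(-92)²) + (-⅗ - 24/5)) = √((4 - 97 + 4*11449*(1/8464)) - 27/5) = √((4 - 97 + 11449/2116) - 27/5) = √(-185339/2116 - 27/5) = √(-983827/10580) = I*√4919135/230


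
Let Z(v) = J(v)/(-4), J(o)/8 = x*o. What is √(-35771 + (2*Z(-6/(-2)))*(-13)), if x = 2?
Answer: I*√35459 ≈ 188.31*I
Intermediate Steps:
J(o) = 16*o (J(o) = 8*(2*o) = 16*o)
Z(v) = -4*v (Z(v) = (16*v)/(-4) = (16*v)*(-¼) = -4*v)
√(-35771 + (2*Z(-6/(-2)))*(-13)) = √(-35771 + (2*(-(-24)/(-2)))*(-13)) = √(-35771 + (2*(-(-24)*(-1)/2))*(-13)) = √(-35771 + (2*(-4*3))*(-13)) = √(-35771 + (2*(-12))*(-13)) = √(-35771 - 24*(-13)) = √(-35771 + 312) = √(-35459) = I*√35459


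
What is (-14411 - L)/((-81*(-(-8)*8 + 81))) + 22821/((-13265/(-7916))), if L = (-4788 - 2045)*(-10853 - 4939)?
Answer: 142132817311/6231897 ≈ 22807.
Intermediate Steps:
L = 107906736 (L = -6833*(-15792) = 107906736)
(-14411 - L)/((-81*(-(-8)*8 + 81))) + 22821/((-13265/(-7916))) = (-14411 - 1*107906736)/((-81*(-(-8)*8 + 81))) + 22821/((-13265/(-7916))) = (-14411 - 107906736)/((-81*(-8*(-8) + 81))) + 22821/((-13265*(-1/7916))) = -107921147*(-1/(81*(64 + 81))) + 22821/(13265/7916) = -107921147/((-81*145)) + 22821*(7916/13265) = -107921147/(-11745) + 180651036/13265 = -107921147*(-1/11745) + 180651036/13265 = 107921147/11745 + 180651036/13265 = 142132817311/6231897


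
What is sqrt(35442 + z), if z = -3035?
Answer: sqrt(32407) ≈ 180.02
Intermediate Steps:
sqrt(35442 + z) = sqrt(35442 - 3035) = sqrt(32407)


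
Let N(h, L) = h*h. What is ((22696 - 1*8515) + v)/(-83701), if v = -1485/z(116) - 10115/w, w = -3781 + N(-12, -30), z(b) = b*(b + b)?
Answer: -1388288118799/8192565491744 ≈ -0.16946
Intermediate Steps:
N(h, L) = h**2
z(b) = 2*b**2 (z(b) = b*(2*b) = 2*b**2)
w = -3637 (w = -3781 + (-12)**2 = -3781 + 144 = -3637)
v = 266813935/97878944 (v = -1485/(2*116**2) - 10115/(-3637) = -1485/(2*13456) - 10115*(-1/3637) = -1485/26912 + 10115/3637 = 266813935/97878944 ≈ 2.7260)
((22696 - 1*8515) + v)/(-83701) = ((22696 - 1*8515) + 266813935/97878944)/(-83701) = ((22696 - 8515) + 266813935/97878944)*(-1/83701) = (14181 + 266813935/97878944)*(-1/83701) = (1388288118799/97878944)*(-1/83701) = -1388288118799/8192565491744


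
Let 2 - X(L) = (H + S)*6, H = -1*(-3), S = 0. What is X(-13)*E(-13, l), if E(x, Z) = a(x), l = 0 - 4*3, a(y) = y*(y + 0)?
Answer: -2704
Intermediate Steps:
a(y) = y**2 (a(y) = y*y = y**2)
l = -12 (l = 0 - 12 = -12)
H = 3
E(x, Z) = x**2
X(L) = -16 (X(L) = 2 - (3 + 0)*6 = 2 - 3*6 = 2 - 1*18 = 2 - 18 = -16)
X(-13)*E(-13, l) = -16*(-13)**2 = -16*169 = -2704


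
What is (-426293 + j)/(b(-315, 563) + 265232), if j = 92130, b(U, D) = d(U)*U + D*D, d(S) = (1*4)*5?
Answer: -334163/575901 ≈ -0.58024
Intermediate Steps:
d(S) = 20 (d(S) = 4*5 = 20)
b(U, D) = D² + 20*U (b(U, D) = 20*U + D*D = 20*U + D² = D² + 20*U)
(-426293 + j)/(b(-315, 563) + 265232) = (-426293 + 92130)/((563² + 20*(-315)) + 265232) = -334163/((316969 - 6300) + 265232) = -334163/(310669 + 265232) = -334163/575901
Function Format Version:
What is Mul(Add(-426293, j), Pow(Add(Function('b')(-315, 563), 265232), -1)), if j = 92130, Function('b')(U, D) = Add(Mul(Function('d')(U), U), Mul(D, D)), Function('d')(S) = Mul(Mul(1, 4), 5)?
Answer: Rational(-334163, 575901) ≈ -0.58024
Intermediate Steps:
Function('d')(S) = 20 (Function('d')(S) = Mul(4, 5) = 20)
Function('b')(U, D) = Add(Pow(D, 2), Mul(20, U)) (Function('b')(U, D) = Add(Mul(20, U), Mul(D, D)) = Add(Mul(20, U), Pow(D, 2)) = Add(Pow(D, 2), Mul(20, U)))
Mul(Add(-426293, j), Pow(Add(Function('b')(-315, 563), 265232), -1)) = Mul(Add(-426293, 92130), Pow(Add(Add(Pow(563, 2), Mul(20, -315)), 265232), -1)) = Mul(-334163, Pow(Add(Add(316969, -6300), 265232), -1)) = Mul(-334163, Pow(Add(310669, 265232), -1)) = Mul(-334163, Pow(575901, -1)) = Mul(-334163, Rational(1, 575901)) = Rational(-334163, 575901)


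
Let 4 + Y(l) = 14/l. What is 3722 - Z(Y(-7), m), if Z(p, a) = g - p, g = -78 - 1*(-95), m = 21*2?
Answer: 3699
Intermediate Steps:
m = 42
Y(l) = -4 + 14/l
g = 17 (g = -78 + 95 = 17)
Z(p, a) = 17 - p
3722 - Z(Y(-7), m) = 3722 - (17 - (-4 + 14/(-7))) = 3722 - (17 - (-4 + 14*(-1/7))) = 3722 - (17 - (-4 - 2)) = 3722 - (17 - 1*(-6)) = 3722 - (17 + 6) = 3722 - 1*23 = 3722 - 23 = 3699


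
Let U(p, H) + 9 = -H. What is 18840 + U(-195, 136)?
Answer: 18695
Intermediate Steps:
U(p, H) = -9 - H
18840 + U(-195, 136) = 18840 + (-9 - 1*136) = 18840 + (-9 - 136) = 18840 - 145 = 18695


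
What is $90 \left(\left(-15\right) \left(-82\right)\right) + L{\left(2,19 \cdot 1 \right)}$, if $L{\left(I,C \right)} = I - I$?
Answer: $110700$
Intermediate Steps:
$L{\left(I,C \right)} = 0$
$90 \left(\left(-15\right) \left(-82\right)\right) + L{\left(2,19 \cdot 1 \right)} = 90 \left(\left(-15\right) \left(-82\right)\right) + 0 = 90 \cdot 1230 + 0 = 110700 + 0 = 110700$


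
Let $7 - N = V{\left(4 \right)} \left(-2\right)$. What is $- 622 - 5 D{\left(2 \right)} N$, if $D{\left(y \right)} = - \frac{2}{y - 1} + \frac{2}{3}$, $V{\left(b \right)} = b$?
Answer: $-62200$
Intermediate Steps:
$D{\left(y \right)} = \frac{2}{3} - \frac{2}{-1 + y}$ ($D{\left(y \right)} = - \frac{2}{y - 1} + 2 \cdot \frac{1}{3} = - \frac{2}{-1 + y} + \frac{2}{3} = \frac{2}{3} - \frac{2}{-1 + y}$)
$N = 15$ ($N = 7 - 4 \left(-2\right) = 7 - -8 = 7 + 8 = 15$)
$- 622 - 5 D{\left(2 \right)} N = - 622 - 5 \frac{2 \left(-4 + 2\right)}{3 \left(-1 + 2\right)} 15 = - 622 - 5 \cdot \frac{2}{3} \cdot 1^{-1} \left(-2\right) 15 = - 622 - 5 \cdot \frac{2}{3} \cdot 1 \left(-2\right) 15 = - 622 \left(-5\right) \left(- \frac{4}{3}\right) 15 = - 622 \cdot \frac{20}{3} \cdot 15 = \left(-622\right) 100 = -62200$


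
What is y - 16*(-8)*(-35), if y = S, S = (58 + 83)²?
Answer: 15401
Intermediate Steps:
S = 19881 (S = 141² = 19881)
y = 19881
y - 16*(-8)*(-35) = 19881 - 16*(-8)*(-35) = 19881 - (-128)*(-35) = 19881 - 1*4480 = 19881 - 4480 = 15401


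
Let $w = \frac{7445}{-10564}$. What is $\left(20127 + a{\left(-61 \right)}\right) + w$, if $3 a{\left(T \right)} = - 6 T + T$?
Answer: $\frac{641064569}{31692} \approx 20228.0$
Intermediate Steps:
$a{\left(T \right)} = - \frac{5 T}{3}$ ($a{\left(T \right)} = \frac{- 6 T + T}{3} = \frac{\left(-5\right) T}{3} = - \frac{5 T}{3}$)
$w = - \frac{7445}{10564}$ ($w = 7445 \left(- \frac{1}{10564}\right) = - \frac{7445}{10564} \approx -0.70475$)
$\left(20127 + a{\left(-61 \right)}\right) + w = \left(20127 - - \frac{305}{3}\right) - \frac{7445}{10564} = \left(20127 + \frac{305}{3}\right) - \frac{7445}{10564} = \frac{60686}{3} - \frac{7445}{10564} = \frac{641064569}{31692}$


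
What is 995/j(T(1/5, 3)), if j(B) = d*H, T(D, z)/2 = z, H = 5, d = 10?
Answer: 199/10 ≈ 19.900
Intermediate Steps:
T(D, z) = 2*z
j(B) = 50 (j(B) = 10*5 = 50)
995/j(T(1/5, 3)) = 995/50 = 995*(1/50) = 199/10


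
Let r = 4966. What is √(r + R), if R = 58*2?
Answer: 11*√42 ≈ 71.288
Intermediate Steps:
R = 116
√(r + R) = √(4966 + 116) = √5082 = 11*√42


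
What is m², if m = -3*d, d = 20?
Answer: 3600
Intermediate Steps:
m = -60 (m = -3*20 = -60)
m² = (-60)² = 3600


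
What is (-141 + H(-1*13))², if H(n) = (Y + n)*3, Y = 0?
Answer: 32400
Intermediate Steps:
H(n) = 3*n (H(n) = (0 + n)*3 = n*3 = 3*n)
(-141 + H(-1*13))² = (-141 + 3*(-1*13))² = (-141 + 3*(-13))² = (-141 - 39)² = (-180)² = 32400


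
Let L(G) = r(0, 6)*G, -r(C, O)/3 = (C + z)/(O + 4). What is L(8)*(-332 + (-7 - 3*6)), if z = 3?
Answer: 12852/5 ≈ 2570.4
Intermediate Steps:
r(C, O) = -3*(3 + C)/(4 + O) (r(C, O) = -3*(C + 3)/(O + 4) = -3*(3 + C)/(4 + O))
L(G) = -9*G/10 (L(G) = (3*(-3 - 1*0)/(4 + 6))*G = (3*(-3 + 0)/10)*G = (3*(1/10)*(-3))*G = -9*G/10)
L(8)*(-332 + (-7 - 3*6)) = (-9/10*8)*(-332 + (-7 - 3*6)) = -36*(-332 + (-7 - 18))/5 = -36*(-332 - 25)/5 = -36/5*(-357) = 12852/5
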